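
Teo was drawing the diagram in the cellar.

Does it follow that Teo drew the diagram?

no

'was drawing' is progressive; for an accomplishment like 'draw the diagram', it doesn't entail completion.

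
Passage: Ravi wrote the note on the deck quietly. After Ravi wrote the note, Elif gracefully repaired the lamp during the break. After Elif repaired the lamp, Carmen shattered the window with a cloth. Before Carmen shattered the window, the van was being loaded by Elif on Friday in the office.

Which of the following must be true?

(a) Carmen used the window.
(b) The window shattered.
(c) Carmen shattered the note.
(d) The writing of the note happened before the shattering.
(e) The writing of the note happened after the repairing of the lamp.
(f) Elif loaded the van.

(a) Not entailed — the window is the patient, not an instrument — Carmen used a cloth.
(b) Entailed — 'Carmen shattered the window' is causative; it entails the inchoative 'the window shattered'.
(c) Not entailed — Carmen shattered the window, not the note; the note belongs to the writing event.
(d) Entailed — the narrative places the writing before the shattering.
(e) Not entailed — the narrative places the writing before the repairing, not after.
(f) Not entailed — 'was loading' is progressive on an accomplishment; it does not entail the completed 'loaded'.

(b), (d)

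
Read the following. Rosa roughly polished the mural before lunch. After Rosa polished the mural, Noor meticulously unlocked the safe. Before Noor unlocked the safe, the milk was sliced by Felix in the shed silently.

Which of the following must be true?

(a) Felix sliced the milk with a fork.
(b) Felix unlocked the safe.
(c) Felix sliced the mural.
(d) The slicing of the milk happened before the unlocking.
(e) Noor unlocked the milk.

(d)

(a) Not entailed — 'with a fork' adds information not in the original event.
(b) Not entailed — the passage has Noor unlocking the safe, not Felix.
(c) Not entailed — Felix sliced the milk, not the mural; the mural belongs to the polishing event.
(d) Entailed — the narrative places the slicing before the unlocking.
(e) Not entailed — Noor unlocked the safe, not the milk; the milk belongs to the slicing event.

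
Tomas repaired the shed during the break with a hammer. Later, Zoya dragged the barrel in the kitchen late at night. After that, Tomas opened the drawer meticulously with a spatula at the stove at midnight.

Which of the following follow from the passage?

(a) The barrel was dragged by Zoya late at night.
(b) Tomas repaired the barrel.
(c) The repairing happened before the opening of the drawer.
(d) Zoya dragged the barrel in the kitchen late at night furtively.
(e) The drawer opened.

(a) Entailed — this follows by dropping conjuncts from the dragging event's description.
(b) Not entailed — Tomas repaired the shed, not the barrel; the barrel belongs to the dragging event.
(c) Entailed — the narrative places the repairing before the opening.
(d) Not entailed — 'furtively' adds information not in the original event.
(e) Entailed — 'Tomas opened the drawer' is causative; it entails the inchoative 'the drawer opened'.

(a), (c), (e)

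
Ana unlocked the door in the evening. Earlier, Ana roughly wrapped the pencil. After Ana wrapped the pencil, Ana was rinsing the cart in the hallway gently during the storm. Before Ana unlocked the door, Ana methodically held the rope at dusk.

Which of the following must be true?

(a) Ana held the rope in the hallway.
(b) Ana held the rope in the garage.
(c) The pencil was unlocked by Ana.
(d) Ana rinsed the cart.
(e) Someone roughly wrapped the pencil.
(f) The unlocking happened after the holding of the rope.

(d), (e), (f)

(a) Not entailed — 'in the hallway' adds information not in the original event.
(b) Not entailed — 'in the garage' adds information not in the original event.
(c) Not entailed — Ana unlocked the door, not the pencil; the pencil belongs to the wrapping event.
(d) Entailed — 'rinse' is an activity; 'was rinsing' entails that some rinsing happened, so 'rinsed' holds.
(e) Entailed — generalizing the agent leaves a sub-description the original still satisfies.
(f) Entailed — the narrative places the holding before the unlocking.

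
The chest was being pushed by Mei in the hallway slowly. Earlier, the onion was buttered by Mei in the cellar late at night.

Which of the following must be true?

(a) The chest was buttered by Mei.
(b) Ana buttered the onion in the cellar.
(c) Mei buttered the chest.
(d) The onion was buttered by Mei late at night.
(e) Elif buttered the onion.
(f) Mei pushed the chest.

(a) Not entailed — Mei buttered the onion, not the chest; the chest belongs to the pushing event.
(b) Not entailed — the passage has Mei buttering the onion, not Ana.
(c) Not entailed — Mei buttered the onion, not the chest; the chest belongs to the pushing event.
(d) Entailed — the original entails any weakening of itself; this just drops 'in the cellar'.
(e) Not entailed — the passage has Mei buttering the onion, not Elif.
(f) Entailed — 'push' is an activity; 'was pushing' entails that some pushing happened, so 'pushed' holds.

(d), (f)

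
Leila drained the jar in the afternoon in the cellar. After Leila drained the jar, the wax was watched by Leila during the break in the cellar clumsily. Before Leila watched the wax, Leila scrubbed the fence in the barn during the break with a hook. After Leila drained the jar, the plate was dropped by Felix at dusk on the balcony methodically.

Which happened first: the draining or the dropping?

the draining

The connectives place the draining before the dropping.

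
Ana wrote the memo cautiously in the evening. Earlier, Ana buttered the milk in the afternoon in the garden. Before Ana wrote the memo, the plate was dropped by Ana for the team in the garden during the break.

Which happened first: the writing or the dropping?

the dropping

The connectives place the dropping before the writing.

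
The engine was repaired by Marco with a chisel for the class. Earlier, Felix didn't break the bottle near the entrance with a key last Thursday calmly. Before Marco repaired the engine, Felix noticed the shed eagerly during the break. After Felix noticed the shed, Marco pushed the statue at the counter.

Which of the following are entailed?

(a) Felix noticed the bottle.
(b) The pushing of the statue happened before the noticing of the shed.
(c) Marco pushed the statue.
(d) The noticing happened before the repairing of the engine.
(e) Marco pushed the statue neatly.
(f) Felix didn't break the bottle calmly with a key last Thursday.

(c), (d)

(a) Not entailed — Felix noticed the shed, not the bottle; the bottle belongs to the breaking event.
(b) Not entailed — the narrative places the noticing before the pushing, not after.
(c) Entailed — dropping 'at the counter' leaves a sub-description the original still satisfies.
(d) Entailed — the narrative places the noticing before the repairing.
(e) Not entailed — 'neatly' adds information not in the original event.
(f) Not entailed — dropping 'near the entrance' under negation is not valid — the original leaves open that Felix broke the bottle some other way.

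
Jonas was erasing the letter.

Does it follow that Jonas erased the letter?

'was erasing' is progressive; for an accomplishment like 'erase the letter', it doesn't entail completion.

no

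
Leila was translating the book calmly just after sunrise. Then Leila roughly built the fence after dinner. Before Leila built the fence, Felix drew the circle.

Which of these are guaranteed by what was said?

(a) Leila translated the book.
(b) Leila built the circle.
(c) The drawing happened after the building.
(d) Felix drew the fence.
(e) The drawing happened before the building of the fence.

(a) Not entailed — 'was translating' is progressive on an accomplishment; it does not entail the completed 'translated'.
(b) Not entailed — Leila built the fence, not the circle; the circle belongs to the drawing event.
(c) Not entailed — the narrative places the drawing before the building, not after.
(d) Not entailed — Felix drew the circle, not the fence; the fence belongs to the building event.
(e) Entailed — the narrative places the drawing before the building.

(e)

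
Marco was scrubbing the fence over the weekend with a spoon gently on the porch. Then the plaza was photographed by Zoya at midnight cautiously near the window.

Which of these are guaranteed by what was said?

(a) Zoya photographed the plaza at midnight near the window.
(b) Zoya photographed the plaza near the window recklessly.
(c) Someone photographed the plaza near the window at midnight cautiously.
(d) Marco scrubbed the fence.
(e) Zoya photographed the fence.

(a) Entailed — dropping 'cautiously' leaves a sub-description the original still satisfies.
(b) Not entailed — 'recklessly' adds a manner not in (and inconsistent with) the original.
(c) Entailed — every conjunct here is already in the original photographing event.
(d) Entailed — 'scrub' is an activity; 'was scrubbing' entails that some scrubbing happened, so 'scrubbed' holds.
(e) Not entailed — Zoya photographed the plaza, not the fence; the fence belongs to the scrubbing event.

(a), (c), (d)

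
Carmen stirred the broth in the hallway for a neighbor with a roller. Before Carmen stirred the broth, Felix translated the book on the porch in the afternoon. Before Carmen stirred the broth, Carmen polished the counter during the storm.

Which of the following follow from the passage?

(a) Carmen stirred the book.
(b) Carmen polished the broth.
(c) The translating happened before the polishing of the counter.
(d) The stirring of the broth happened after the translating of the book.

(a) Not entailed — Carmen stirred the broth, not the book; the book belongs to the translating event.
(b) Not entailed — Carmen polished the counter, not the broth; the broth belongs to the stirring event.
(c) Not entailed — the narrative doesn't order the translating relative to the polishing.
(d) Entailed — the narrative places the translating before the stirring.

(d)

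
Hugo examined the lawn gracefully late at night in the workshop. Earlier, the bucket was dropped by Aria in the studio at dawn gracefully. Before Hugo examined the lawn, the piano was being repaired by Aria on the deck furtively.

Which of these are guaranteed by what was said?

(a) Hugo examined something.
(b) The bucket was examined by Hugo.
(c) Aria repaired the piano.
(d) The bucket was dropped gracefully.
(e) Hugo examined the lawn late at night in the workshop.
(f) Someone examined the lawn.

(a) Entailed — every conjunct here is already in the original examining event.
(b) Not entailed — Hugo examined the lawn, not the bucket; the bucket belongs to the dropping event.
(c) Not entailed — 'was repairing' is progressive on an accomplishment; it does not entail the completed 'repaired'.
(d) Entailed — the original entails any weakening of itself; this just drops 'in the studio', 'at dawn' and generalizes the agent.
(e) Entailed — this follows by dropping conjuncts from the examining event's description.
(f) Entailed — this follows by dropping conjuncts from the examining event's description.

(a), (d), (e), (f)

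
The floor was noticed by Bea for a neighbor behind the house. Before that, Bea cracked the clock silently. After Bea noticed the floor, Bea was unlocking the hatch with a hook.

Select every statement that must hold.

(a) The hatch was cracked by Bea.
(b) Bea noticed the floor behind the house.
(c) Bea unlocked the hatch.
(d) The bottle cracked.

(a) Not entailed — Bea cracked the clock, not the hatch; the hatch belongs to the unlocking event.
(b) Entailed — this follows by dropping conjuncts from the noticing event's description.
(c) Not entailed — 'was unlocking' is progressive on an accomplishment; it does not entail the completed 'unlocked'.
(d) Not entailed — the clock is what cracked, not the bottle.

(b)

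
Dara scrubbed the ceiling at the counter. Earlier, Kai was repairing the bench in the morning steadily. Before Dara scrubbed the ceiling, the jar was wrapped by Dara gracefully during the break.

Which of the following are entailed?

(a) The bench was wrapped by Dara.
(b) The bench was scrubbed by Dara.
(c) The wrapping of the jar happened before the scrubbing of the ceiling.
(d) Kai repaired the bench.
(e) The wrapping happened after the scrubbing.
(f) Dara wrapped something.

(a) Not entailed — Dara wrapped the jar, not the bench; the bench belongs to the repairing event.
(b) Not entailed — Dara scrubbed the ceiling, not the bench; the bench belongs to the repairing event.
(c) Entailed — the narrative places the wrapping before the scrubbing.
(d) Not entailed — 'was repairing' is progressive on an accomplishment; it does not entail the completed 'repaired'.
(e) Not entailed — the narrative places the wrapping before the scrubbing, not after.
(f) Entailed — this follows by dropping conjuncts from the wrapping event's description.

(c), (f)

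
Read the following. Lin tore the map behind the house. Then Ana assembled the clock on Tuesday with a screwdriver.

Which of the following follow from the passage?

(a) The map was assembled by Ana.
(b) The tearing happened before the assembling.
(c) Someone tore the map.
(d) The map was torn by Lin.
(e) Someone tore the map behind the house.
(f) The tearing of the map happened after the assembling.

(a) Not entailed — Ana assembled the clock, not the map; the map belongs to the tearing event.
(b) Entailed — the narrative places the tearing before the assembling.
(c) Entailed — dropping 'behind the house' and generalizing the agent leaves a sub-description the original still satisfies.
(d) Entailed — this follows by dropping conjuncts from the tearing event's description.
(e) Entailed — every conjunct here is already in the original tearing event.
(f) Not entailed — the narrative places the tearing before the assembling, not after.

(b), (c), (d), (e)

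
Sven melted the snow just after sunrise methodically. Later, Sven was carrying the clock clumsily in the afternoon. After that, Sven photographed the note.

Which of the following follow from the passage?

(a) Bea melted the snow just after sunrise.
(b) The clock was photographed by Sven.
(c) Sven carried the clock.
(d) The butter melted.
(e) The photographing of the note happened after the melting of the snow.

(a) Not entailed — the passage has Sven melting the snow, not Bea.
(b) Not entailed — Sven photographed the note, not the clock; the clock belongs to the carrying event.
(c) Entailed — 'carry' is an activity; 'was carrying' entails that some carrying happened, so 'carried' holds.
(d) Not entailed — the snow is what melted, not the butter.
(e) Entailed — the narrative places the melting before the photographing.

(c), (e)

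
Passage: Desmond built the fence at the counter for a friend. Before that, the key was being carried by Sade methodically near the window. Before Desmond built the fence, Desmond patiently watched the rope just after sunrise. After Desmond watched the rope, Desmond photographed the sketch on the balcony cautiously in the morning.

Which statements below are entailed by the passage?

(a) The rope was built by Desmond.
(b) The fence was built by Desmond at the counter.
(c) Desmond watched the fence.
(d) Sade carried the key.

(b), (d)

(a) Not entailed — Desmond built the fence, not the rope; the rope belongs to the watching event.
(b) Entailed — this follows by dropping conjuncts from the building event's description.
(c) Not entailed — Desmond watched the rope, not the fence; the fence belongs to the building event.
(d) Entailed — 'carry' is an activity; 'was carrying' entails that some carrying happened, so 'carried' holds.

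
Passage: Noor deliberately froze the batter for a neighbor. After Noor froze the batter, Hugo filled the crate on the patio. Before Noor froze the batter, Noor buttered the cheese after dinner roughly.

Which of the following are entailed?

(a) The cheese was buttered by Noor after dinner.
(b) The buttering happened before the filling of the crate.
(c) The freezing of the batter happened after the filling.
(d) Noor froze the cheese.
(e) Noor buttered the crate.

(a) Entailed — this follows by dropping conjuncts from the buttering event's description.
(b) Entailed — the narrative places the buttering before the filling.
(c) Not entailed — the narrative places the freezing before the filling, not after.
(d) Not entailed — Noor froze the batter, not the cheese; the cheese belongs to the buttering event.
(e) Not entailed — Noor buttered the cheese, not the crate; the crate belongs to the filling event.

(a), (b)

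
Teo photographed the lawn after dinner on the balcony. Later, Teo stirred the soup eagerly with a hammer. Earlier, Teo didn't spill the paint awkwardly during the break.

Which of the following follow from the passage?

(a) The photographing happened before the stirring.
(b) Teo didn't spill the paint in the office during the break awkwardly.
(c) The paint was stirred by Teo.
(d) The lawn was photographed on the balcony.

(a), (b), (d)

(a) Entailed — the narrative places the photographing before the stirring.
(b) Entailed — under negation, adding a further restriction is entailed: if no such spilling event occurred, none occurred in the office either.
(c) Not entailed — Teo stirred the soup, not the paint; the paint belongs to the spilling event.
(d) Entailed — this follows by dropping conjuncts from the photographing event's description.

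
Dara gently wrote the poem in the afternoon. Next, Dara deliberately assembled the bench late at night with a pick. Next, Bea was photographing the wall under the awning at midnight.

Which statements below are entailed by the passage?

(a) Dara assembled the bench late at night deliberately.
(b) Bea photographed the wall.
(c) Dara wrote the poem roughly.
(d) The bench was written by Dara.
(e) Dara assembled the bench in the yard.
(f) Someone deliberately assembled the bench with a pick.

(a) Entailed — every conjunct here is already in the original assembling event.
(b) Not entailed — 'was photographing' is progressive on an accomplishment; it does not entail the completed 'photographed'.
(c) Not entailed — 'roughly' adds a manner not in (and inconsistent with) the original.
(d) Not entailed — Dara wrote the poem, not the bench; the bench belongs to the assembling event.
(e) Not entailed — 'in the yard' adds information not in the original event.
(f) Entailed — every conjunct here is already in the original assembling event.

(a), (f)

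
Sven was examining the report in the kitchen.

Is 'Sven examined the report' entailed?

'examine' is atelic; if Sven was examining the report, then Sven examined the report (for some time).

yes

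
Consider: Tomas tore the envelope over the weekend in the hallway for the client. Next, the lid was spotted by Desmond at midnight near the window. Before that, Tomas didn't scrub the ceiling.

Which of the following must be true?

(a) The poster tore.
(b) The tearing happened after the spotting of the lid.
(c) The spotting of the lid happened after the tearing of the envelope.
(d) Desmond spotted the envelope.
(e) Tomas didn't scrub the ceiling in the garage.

(c), (e)

(a) Not entailed — the envelope is what tore, not the poster.
(b) Not entailed — the narrative places the tearing before the spotting, not after.
(c) Entailed — the narrative places the tearing before the spotting.
(d) Not entailed — Desmond spotted the lid, not the envelope; the envelope belongs to the tearing event.
(e) Entailed — under negation, adding a further restriction is entailed: if no such scrubbing event occurred, none occurred in the garage either.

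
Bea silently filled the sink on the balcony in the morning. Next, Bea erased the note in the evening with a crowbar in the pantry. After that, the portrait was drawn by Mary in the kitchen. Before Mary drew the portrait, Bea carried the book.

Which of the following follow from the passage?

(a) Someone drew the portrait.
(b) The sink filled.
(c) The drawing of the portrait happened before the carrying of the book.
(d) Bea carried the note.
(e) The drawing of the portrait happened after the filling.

(a) Entailed — the original entails any weakening of itself; this just drops 'in the kitchen' and generalizes the agent.
(b) Entailed — 'Bea filled the sink' is causative; it entails the inchoative 'the sink filled'.
(c) Not entailed — the narrative places the carrying before the drawing, not after.
(d) Not entailed — Bea carried the book, not the note; the note belongs to the erasing event.
(e) Entailed — the narrative places the filling before the drawing.

(a), (b), (e)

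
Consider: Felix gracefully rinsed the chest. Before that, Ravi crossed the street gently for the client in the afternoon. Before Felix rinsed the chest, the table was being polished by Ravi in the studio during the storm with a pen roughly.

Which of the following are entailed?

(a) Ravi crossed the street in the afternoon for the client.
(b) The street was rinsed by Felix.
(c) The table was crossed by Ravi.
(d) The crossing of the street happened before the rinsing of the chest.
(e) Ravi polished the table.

(a), (d), (e)

(a) Entailed — every conjunct here is already in the original crossing event.
(b) Not entailed — Felix rinsed the chest, not the street; the street belongs to the crossing event.
(c) Not entailed — Ravi crossed the street, not the table; the table belongs to the polishing event.
(d) Entailed — the narrative places the crossing before the rinsing.
(e) Entailed — 'polish' is an activity; 'was polishing' entails that some polishing happened, so 'polished' holds.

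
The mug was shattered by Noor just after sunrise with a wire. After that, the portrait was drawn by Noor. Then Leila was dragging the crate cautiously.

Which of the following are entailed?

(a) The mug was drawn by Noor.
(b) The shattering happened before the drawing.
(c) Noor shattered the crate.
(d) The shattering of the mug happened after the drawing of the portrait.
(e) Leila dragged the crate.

(b), (e)

(a) Not entailed — Noor drew the portrait, not the mug; the mug belongs to the shattering event.
(b) Entailed — the narrative places the shattering before the drawing.
(c) Not entailed — Noor shattered the mug, not the crate; the crate belongs to the dragging event.
(d) Not entailed — the narrative places the shattering before the drawing, not after.
(e) Entailed — 'drag' is an activity; 'was dragging' entails that some dragging happened, so 'dragged' holds.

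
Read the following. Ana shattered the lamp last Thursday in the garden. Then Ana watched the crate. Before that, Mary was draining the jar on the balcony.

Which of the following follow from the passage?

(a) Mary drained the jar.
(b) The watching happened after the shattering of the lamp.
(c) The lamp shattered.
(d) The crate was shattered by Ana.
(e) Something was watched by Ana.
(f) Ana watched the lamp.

(a) Not entailed — 'was draining' is progressive on an accomplishment; it does not entail the completed 'drained'.
(b) Entailed — the narrative places the shattering before the watching.
(c) Entailed — 'Ana shattered the lamp' is causative; it entails the inchoative 'the lamp shattered'.
(d) Not entailed — Ana shattered the lamp, not the crate; the crate belongs to the watching event.
(e) Entailed — generalizing the patient leaves a sub-description the original still satisfies.
(f) Not entailed — Ana watched the crate, not the lamp; the lamp belongs to the shattering event.

(b), (c), (e)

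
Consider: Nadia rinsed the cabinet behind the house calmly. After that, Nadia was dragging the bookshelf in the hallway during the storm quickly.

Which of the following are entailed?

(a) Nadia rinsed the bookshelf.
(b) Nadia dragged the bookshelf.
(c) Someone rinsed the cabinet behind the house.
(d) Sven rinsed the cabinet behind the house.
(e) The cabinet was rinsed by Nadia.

(a) Not entailed — Nadia rinsed the cabinet, not the bookshelf; the bookshelf belongs to the dragging event.
(b) Entailed — 'drag' is an activity; 'was dragging' entails that some dragging happened, so 'dragged' holds.
(c) Entailed — dropping 'calmly' and generalizing the agent leaves a sub-description the original still satisfies.
(d) Not entailed — the passage has Nadia rinsing the cabinet, not Sven.
(e) Entailed — the original entails any weakening of itself; this just drops 'calmly', 'behind the house'.

(b), (c), (e)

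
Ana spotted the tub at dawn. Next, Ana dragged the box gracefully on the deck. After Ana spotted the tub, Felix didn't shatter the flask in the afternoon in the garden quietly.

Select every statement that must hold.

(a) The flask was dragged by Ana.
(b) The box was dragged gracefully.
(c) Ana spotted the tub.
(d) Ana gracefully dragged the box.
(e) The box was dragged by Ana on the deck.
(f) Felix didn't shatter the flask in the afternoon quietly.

(b), (c), (d), (e)

(a) Not entailed — Ana dragged the box, not the flask; the flask belongs to the shattering event.
(b) Entailed — dropping 'on the deck' and generalizing the agent leaves a sub-description the original still satisfies.
(c) Entailed — every conjunct here is already in the original spotting event.
(d) Entailed — the original entails any weakening of itself; this just drops 'on the deck'.
(e) Entailed — this follows by dropping conjuncts from the dragging event's description.
(f) Not entailed — dropping 'in the garden' under negation is not valid — the original leaves open that Felix shattered the flask some other way.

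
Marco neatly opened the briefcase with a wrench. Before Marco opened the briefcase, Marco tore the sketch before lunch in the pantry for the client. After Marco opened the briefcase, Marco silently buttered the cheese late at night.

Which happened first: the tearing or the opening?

The connectives place the tearing before the opening.

the tearing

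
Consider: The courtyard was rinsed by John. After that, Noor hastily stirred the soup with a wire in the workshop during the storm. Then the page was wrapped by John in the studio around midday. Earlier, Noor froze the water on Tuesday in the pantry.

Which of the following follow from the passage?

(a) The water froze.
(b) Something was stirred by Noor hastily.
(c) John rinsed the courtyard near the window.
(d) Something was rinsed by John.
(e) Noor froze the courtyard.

(a) Entailed — 'Noor froze the water' is causative; it entails the inchoative 'the water froze'.
(b) Entailed — every conjunct here is already in the original stirring event.
(c) Not entailed — 'near the window' adds information not in the original event.
(d) Entailed — generalizing the patient leaves a sub-description the original still satisfies.
(e) Not entailed — Noor froze the water, not the courtyard; the courtyard belongs to the rinsing event.

(a), (b), (d)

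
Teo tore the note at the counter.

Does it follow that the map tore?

Nothing is said about any map; only the note is affected.

no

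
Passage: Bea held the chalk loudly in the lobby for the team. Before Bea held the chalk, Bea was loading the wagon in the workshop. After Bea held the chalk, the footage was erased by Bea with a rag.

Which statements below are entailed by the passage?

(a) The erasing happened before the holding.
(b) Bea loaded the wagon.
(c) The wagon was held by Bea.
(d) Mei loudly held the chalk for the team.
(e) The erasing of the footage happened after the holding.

(a) Not entailed — the narrative places the holding before the erasing, not after.
(b) Not entailed — 'was loading' is progressive on an accomplishment; it does not entail the completed 'loaded'.
(c) Not entailed — Bea held the chalk, not the wagon; the wagon belongs to the loading event.
(d) Not entailed — the passage has Bea holding the chalk, not Mei.
(e) Entailed — the narrative places the holding before the erasing.

(e)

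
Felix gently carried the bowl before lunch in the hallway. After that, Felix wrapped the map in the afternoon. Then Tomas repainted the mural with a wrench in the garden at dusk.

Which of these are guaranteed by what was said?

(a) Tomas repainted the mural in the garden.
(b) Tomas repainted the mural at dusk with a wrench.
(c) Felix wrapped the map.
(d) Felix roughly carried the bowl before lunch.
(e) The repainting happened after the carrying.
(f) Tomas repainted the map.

(a), (b), (c), (e)

(a) Entailed — this follows by dropping conjuncts from the repainting event's description.
(b) Entailed — the original entails any weakening of itself; this just drops 'in the garden'.
(c) Entailed — every conjunct here is already in the original wrapping event.
(d) Not entailed — 'roughly' adds a manner not in (and inconsistent with) the original.
(e) Entailed — the narrative places the carrying before the repainting.
(f) Not entailed — Tomas repainted the mural, not the map; the map belongs to the wrapping event.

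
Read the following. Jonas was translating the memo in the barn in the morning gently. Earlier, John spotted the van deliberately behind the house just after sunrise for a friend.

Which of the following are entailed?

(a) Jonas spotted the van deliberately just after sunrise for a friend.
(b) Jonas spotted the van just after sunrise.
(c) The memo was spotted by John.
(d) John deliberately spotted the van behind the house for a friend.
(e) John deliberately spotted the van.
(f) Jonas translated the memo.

(d), (e)

(a) Not entailed — the passage has John spotting the van, not Jonas.
(b) Not entailed — the passage has John spotting the van, not Jonas.
(c) Not entailed — John spotted the van, not the memo; the memo belongs to the translating event.
(d) Entailed — dropping 'just after sunrise' leaves a sub-description the original still satisfies.
(e) Entailed — the original entails any weakening of itself; this just drops 'just after sunrise', 'behind the house', 'for a friend'.
(f) Not entailed — 'was translating' is progressive on an accomplishment; it does not entail the completed 'translated'.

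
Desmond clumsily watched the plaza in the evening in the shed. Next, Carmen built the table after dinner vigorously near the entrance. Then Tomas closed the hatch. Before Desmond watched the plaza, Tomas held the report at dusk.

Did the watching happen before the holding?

no

The narrative orders the holding before the watching.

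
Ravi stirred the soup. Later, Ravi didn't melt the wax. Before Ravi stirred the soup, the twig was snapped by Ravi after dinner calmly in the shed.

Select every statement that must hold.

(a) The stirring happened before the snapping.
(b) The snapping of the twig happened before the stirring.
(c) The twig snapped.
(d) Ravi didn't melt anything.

(b), (c)

(a) Not entailed — the narrative places the snapping before the stirring, not after.
(b) Entailed — the narrative places the snapping before the stirring.
(c) Entailed — 'Ravi snapped the twig' is causative; it entails the inchoative 'the twig snapped'.
(d) Not entailed — the original only denies this specific event; Ravi may have melted something else.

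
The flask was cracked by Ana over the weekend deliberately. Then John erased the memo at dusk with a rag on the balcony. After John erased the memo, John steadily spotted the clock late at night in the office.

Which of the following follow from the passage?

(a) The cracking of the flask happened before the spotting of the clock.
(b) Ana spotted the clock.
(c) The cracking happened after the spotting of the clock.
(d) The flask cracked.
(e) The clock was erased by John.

(a), (d)

(a) Entailed — the narrative places the cracking before the spotting.
(b) Not entailed — the passage has John spotting the clock, not Ana.
(c) Not entailed — the narrative places the cracking before the spotting, not after.
(d) Entailed — 'Ana cracked the flask' is causative; it entails the inchoative 'the flask cracked'.
(e) Not entailed — John erased the memo, not the clock; the clock belongs to the spotting event.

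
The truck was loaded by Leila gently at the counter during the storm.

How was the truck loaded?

'gently' marks the manner of the loading event.

gently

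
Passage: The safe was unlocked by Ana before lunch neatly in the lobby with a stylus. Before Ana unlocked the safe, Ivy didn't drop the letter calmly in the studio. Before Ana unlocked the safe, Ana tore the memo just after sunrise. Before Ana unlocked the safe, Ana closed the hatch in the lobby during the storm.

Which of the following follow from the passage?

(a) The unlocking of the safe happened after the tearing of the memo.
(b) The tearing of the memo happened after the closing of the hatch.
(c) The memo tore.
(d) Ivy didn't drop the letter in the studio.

(a) Entailed — the narrative places the tearing before the unlocking.
(b) Not entailed — the narrative doesn't order the closing relative to the tearing.
(c) Entailed — 'Ana tore the memo' is causative; it entails the inchoative 'the memo tore'.
(d) Not entailed — dropping 'calmly' under negation is not valid — the original leaves open that Ivy dropped the letter some other way.

(a), (c)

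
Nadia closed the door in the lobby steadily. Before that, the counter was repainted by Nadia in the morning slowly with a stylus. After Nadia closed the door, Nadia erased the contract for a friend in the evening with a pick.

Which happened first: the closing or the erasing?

the closing

The connectives place the closing before the erasing.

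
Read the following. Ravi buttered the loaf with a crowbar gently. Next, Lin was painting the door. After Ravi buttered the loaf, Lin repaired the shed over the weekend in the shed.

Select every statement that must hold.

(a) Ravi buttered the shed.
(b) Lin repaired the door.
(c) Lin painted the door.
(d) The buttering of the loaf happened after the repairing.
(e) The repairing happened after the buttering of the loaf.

(a) Not entailed — Ravi buttered the loaf, not the shed; the shed belongs to the repairing event.
(b) Not entailed — Lin repaired the shed, not the door; the door belongs to the painting event.
(c) Not entailed — 'was painting' is progressive on an accomplishment; it does not entail the completed 'painted'.
(d) Not entailed — the narrative places the buttering before the repairing, not after.
(e) Entailed — the narrative places the buttering before the repairing.

(e)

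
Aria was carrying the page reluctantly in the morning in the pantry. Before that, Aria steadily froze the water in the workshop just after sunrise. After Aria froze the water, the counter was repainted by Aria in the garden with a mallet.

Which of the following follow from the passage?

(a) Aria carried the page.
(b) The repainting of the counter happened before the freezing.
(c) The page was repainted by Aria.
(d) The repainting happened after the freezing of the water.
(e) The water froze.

(a) Entailed — 'carry' is an activity; 'was carrying' entails that some carrying happened, so 'carried' holds.
(b) Not entailed — the narrative places the freezing before the repainting, not after.
(c) Not entailed — Aria repainted the counter, not the page; the page belongs to the carrying event.
(d) Entailed — the narrative places the freezing before the repainting.
(e) Entailed — 'Aria froze the water' is causative; it entails the inchoative 'the water froze'.

(a), (d), (e)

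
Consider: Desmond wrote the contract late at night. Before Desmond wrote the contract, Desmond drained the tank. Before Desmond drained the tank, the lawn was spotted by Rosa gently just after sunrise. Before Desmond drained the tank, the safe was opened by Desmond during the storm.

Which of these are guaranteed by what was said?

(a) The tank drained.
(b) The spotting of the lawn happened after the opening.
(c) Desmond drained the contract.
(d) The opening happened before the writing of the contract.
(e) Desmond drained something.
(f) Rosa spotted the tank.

(a) Entailed — 'Desmond drained the tank' is causative; it entails the inchoative 'the tank drained'.
(b) Not entailed — the narrative doesn't order the opening relative to the spotting.
(c) Not entailed — Desmond drained the tank, not the contract; the contract belongs to the writing event.
(d) Entailed — the narrative places the opening before the writing.
(e) Entailed — the original entails any weakening of itself; this just generalizes the patient.
(f) Not entailed — Rosa spotted the lawn, not the tank; the tank belongs to the draining event.

(a), (d), (e)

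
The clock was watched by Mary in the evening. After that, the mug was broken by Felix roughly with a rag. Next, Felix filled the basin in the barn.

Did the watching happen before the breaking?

The narrative orders the watching before the breaking.

yes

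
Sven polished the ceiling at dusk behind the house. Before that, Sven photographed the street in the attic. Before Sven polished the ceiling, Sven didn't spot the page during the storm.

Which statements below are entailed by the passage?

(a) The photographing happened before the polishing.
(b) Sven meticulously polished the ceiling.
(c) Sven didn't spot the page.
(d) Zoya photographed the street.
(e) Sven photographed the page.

(a) Entailed — the narrative places the photographing before the polishing.
(b) Not entailed — 'meticulously' adds information not in the original event.
(c) Not entailed — dropping 'during the storm' under negation is not valid — the original leaves open that Sven spotted the page some other way.
(d) Not entailed — the passage has Sven photographing the street, not Zoya.
(e) Not entailed — Sven photographed the street, not the page; the page belongs to the spotting event.

(a)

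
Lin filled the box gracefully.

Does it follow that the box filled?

yes

'Lin filled the box' is the causative; it entails the inchoative 'the box filled'.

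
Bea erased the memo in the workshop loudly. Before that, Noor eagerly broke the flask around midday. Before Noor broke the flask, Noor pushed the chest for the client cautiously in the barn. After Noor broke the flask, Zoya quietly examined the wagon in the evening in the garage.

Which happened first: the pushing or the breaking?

The connectives place the pushing before the breaking.

the pushing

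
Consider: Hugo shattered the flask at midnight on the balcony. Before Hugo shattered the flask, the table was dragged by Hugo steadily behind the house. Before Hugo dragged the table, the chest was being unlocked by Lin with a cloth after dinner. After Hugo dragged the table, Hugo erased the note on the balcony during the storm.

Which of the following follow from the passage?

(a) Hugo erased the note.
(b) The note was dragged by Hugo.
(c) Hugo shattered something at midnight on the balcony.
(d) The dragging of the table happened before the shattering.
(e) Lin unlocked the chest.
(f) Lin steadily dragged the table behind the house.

(a) Entailed — the original entails any weakening of itself; this just drops 'during the storm', 'on the balcony'.
(b) Not entailed — Hugo dragged the table, not the note; the note belongs to the erasing event.
(c) Entailed — this follows by dropping conjuncts from the shattering event's description.
(d) Entailed — the narrative places the dragging before the shattering.
(e) Not entailed — 'was unlocking' is progressive on an accomplishment; it does not entail the completed 'unlocked'.
(f) Not entailed — the passage has Hugo dragging the table, not Lin.

(a), (c), (d)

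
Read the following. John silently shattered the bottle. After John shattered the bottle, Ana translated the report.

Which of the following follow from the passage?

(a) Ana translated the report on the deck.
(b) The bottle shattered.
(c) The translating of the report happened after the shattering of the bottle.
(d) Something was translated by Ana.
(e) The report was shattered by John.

(b), (c), (d)

(a) Not entailed — 'on the deck' adds information not in the original event.
(b) Entailed — 'John shattered the bottle' is causative; it entails the inchoative 'the bottle shattered'.
(c) Entailed — the narrative places the shattering before the translating.
(d) Entailed — generalizing the patient leaves a sub-description the original still satisfies.
(e) Not entailed — John shattered the bottle, not the report; the report belongs to the translating event.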